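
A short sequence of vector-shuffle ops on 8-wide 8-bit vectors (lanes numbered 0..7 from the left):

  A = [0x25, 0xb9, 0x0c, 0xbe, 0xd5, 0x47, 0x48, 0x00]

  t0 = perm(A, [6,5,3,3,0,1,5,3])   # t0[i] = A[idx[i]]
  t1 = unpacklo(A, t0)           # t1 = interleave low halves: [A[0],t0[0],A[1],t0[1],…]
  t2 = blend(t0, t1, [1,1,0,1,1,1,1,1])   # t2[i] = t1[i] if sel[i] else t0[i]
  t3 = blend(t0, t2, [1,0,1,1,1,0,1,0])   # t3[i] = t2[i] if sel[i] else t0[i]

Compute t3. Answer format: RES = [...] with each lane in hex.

t0 = [0x48, 0x47, 0xbe, 0xbe, 0x25, 0xb9, 0x47, 0xbe]
t1 = [0x25, 0x48, 0xb9, 0x47, 0x0c, 0xbe, 0xbe, 0xbe]
t2 = [0x25, 0x48, 0xbe, 0x47, 0x0c, 0xbe, 0xbe, 0xbe]
t3 = [0x25, 0x47, 0xbe, 0x47, 0x0c, 0xb9, 0xbe, 0xbe]

RES = [0x25, 0x47, 0xbe, 0x47, 0x0c, 0xb9, 0xbe, 0xbe]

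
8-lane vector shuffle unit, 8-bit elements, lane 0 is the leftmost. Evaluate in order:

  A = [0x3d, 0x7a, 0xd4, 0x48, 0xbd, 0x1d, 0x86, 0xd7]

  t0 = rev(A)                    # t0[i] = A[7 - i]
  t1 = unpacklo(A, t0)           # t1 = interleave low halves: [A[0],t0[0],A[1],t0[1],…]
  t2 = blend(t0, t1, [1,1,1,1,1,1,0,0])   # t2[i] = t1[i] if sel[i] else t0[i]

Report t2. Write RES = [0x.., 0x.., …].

  t0: d7 86 1d bd 48 d4 7a 3d
  t1: 3d d7 7a 86 d4 1d 48 bd
  t2: 3d d7 7a 86 d4 1d 7a 3d

RES = [0x3d, 0xd7, 0x7a, 0x86, 0xd4, 0x1d, 0x7a, 0x3d]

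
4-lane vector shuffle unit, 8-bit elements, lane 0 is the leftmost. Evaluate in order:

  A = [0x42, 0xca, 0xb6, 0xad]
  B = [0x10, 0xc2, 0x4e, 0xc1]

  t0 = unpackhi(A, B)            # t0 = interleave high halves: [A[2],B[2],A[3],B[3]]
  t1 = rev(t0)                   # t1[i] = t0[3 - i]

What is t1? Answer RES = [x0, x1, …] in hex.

RES = [ 0xc1  0xad  0x4e  0xb6 ]

  t0: b6 4e ad c1
  t1: c1 ad 4e b6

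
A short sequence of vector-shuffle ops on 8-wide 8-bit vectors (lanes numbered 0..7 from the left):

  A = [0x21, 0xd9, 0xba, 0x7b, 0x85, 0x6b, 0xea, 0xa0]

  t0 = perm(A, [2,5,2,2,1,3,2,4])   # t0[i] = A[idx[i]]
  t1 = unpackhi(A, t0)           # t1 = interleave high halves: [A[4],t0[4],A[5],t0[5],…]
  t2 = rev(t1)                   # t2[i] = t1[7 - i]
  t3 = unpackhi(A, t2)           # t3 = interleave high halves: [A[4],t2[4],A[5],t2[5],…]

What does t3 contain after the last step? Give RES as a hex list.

RES = [ 0x85  0x7b  0x6b  0x6b  0xea  0xd9  0xa0  0x85 ]

  t0: ba 6b ba ba d9 7b ba 85
  t1: 85 d9 6b 7b ea ba a0 85
  t2: 85 a0 ba ea 7b 6b d9 85
  t3: 85 7b 6b 6b ea d9 a0 85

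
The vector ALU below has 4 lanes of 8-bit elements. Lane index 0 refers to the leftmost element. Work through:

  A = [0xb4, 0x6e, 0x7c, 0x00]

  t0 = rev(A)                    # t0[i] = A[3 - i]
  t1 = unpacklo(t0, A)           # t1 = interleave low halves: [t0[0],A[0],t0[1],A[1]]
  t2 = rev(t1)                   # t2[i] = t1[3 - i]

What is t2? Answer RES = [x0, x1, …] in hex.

t0 = [0x00, 0x7c, 0x6e, 0xb4]
t1 = [0x00, 0xb4, 0x7c, 0x6e]
t2 = [0x6e, 0x7c, 0xb4, 0x00]

RES = [0x6e, 0x7c, 0xb4, 0x00]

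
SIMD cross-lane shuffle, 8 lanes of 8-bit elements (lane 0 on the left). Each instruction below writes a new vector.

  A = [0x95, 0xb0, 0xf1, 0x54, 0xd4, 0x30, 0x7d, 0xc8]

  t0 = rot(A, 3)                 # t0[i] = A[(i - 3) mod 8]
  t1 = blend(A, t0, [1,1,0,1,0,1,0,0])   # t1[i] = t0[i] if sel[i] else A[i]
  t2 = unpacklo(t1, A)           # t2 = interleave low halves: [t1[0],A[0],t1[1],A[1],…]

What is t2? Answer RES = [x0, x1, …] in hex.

  t0: 30 7d c8 95 b0 f1 54 d4
  t1: 30 7d f1 95 d4 f1 7d c8
  t2: 30 95 7d b0 f1 f1 95 54

RES = [0x30, 0x95, 0x7d, 0xb0, 0xf1, 0xf1, 0x95, 0x54]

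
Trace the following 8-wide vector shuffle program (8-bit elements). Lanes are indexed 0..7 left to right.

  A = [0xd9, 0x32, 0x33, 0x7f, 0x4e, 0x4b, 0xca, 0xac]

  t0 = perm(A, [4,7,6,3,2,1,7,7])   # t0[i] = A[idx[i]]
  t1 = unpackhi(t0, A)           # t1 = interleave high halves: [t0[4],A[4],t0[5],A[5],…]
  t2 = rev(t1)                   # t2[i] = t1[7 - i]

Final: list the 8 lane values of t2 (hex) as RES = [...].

RES = [ 0xac  0xac  0xca  0xac  0x4b  0x32  0x4e  0x33 ]

→ t0 |4e|ac|ca|7f|33|32|ac|ac|
→ t1 |33|4e|32|4b|ac|ca|ac|ac|
→ t2 |ac|ac|ca|ac|4b|32|4e|33|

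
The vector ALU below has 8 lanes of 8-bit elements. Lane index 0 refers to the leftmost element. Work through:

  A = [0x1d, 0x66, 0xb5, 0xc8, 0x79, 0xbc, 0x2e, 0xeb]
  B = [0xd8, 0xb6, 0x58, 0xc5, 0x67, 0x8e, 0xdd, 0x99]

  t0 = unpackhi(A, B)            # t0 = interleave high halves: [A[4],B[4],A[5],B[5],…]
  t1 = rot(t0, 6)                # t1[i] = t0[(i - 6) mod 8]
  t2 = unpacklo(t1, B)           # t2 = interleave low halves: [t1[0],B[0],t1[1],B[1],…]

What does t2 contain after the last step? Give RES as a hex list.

RES = [0xbc, 0xd8, 0x8e, 0xb6, 0x2e, 0x58, 0xdd, 0xc5]

  t0: 79 67 bc 8e 2e dd eb 99
  t1: bc 8e 2e dd eb 99 79 67
  t2: bc d8 8e b6 2e 58 dd c5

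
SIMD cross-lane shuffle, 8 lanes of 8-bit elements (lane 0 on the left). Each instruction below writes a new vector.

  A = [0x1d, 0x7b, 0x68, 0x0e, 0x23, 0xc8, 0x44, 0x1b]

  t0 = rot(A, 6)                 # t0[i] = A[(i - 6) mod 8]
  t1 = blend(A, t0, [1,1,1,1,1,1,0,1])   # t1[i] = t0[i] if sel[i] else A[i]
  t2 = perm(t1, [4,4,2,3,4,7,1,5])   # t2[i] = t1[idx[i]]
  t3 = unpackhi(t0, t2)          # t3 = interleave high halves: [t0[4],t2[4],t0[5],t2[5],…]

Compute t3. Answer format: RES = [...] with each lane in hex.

RES = [0x44, 0x44, 0x1b, 0x7b, 0x1d, 0x0e, 0x7b, 0x1b]

t0 = [0x68, 0x0e, 0x23, 0xc8, 0x44, 0x1b, 0x1d, 0x7b]
t1 = [0x68, 0x0e, 0x23, 0xc8, 0x44, 0x1b, 0x44, 0x7b]
t2 = [0x44, 0x44, 0x23, 0xc8, 0x44, 0x7b, 0x0e, 0x1b]
t3 = [0x44, 0x44, 0x1b, 0x7b, 0x1d, 0x0e, 0x7b, 0x1b]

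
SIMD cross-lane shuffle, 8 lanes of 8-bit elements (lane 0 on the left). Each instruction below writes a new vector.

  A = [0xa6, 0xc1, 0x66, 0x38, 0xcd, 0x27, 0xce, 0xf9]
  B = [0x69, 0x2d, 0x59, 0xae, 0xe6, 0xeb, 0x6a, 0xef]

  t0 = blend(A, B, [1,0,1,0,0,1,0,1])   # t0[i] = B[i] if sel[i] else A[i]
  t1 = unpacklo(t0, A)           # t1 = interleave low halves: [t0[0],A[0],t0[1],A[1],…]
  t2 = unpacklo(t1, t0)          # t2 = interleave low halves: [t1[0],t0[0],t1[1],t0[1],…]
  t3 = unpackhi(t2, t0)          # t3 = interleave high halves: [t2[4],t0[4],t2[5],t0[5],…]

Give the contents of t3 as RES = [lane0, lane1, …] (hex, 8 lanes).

  t0: 69 c1 59 38 cd eb ce ef
  t1: 69 a6 c1 c1 59 66 38 38
  t2: 69 69 a6 c1 c1 59 c1 38
  t3: c1 cd 59 eb c1 ce 38 ef

RES = [0xc1, 0xcd, 0x59, 0xeb, 0xc1, 0xce, 0x38, 0xef]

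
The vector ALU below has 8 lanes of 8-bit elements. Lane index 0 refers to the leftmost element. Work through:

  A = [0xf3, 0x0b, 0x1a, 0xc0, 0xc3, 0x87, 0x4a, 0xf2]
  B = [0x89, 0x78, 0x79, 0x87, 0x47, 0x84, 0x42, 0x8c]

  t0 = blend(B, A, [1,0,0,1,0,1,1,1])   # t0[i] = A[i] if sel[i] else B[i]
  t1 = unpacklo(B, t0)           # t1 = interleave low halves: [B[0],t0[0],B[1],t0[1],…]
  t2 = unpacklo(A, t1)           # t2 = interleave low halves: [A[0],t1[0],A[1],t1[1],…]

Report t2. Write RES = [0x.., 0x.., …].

RES = [ 0xf3  0x89  0x0b  0xf3  0x1a  0x78  0xc0  0x78 ]

→ t0 |f3|78|79|c0|47|87|4a|f2|
→ t1 |89|f3|78|78|79|79|87|c0|
→ t2 |f3|89|0b|f3|1a|78|c0|78|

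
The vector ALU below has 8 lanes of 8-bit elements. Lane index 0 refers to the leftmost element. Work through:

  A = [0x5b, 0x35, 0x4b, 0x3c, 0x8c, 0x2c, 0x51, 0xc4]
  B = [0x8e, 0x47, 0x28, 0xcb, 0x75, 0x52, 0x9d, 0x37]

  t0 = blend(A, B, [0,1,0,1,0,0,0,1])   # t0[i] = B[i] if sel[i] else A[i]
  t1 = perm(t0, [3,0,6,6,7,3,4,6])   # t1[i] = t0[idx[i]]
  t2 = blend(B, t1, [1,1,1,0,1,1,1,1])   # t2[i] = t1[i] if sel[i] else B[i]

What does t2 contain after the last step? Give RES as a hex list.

RES = [0xcb, 0x5b, 0x51, 0xcb, 0x37, 0xcb, 0x8c, 0x51]

t0 = [0x5b, 0x47, 0x4b, 0xcb, 0x8c, 0x2c, 0x51, 0x37]
t1 = [0xcb, 0x5b, 0x51, 0x51, 0x37, 0xcb, 0x8c, 0x51]
t2 = [0xcb, 0x5b, 0x51, 0xcb, 0x37, 0xcb, 0x8c, 0x51]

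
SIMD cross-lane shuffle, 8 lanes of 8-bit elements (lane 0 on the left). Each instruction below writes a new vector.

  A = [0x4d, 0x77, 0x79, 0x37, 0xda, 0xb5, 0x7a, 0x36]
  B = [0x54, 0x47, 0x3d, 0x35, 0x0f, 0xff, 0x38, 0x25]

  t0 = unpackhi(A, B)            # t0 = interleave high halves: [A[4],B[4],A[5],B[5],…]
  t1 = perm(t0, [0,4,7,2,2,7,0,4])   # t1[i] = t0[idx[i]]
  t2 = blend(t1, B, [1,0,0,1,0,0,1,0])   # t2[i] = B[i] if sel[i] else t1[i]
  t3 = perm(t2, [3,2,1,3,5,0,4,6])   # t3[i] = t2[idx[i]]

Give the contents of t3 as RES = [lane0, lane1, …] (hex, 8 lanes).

RES = [ 0x35  0x25  0x7a  0x35  0x25  0x54  0xb5  0x38 ]

→ t0 |da|0f|b5|ff|7a|38|36|25|
→ t1 |da|7a|25|b5|b5|25|da|7a|
→ t2 |54|7a|25|35|b5|25|38|7a|
→ t3 |35|25|7a|35|25|54|b5|38|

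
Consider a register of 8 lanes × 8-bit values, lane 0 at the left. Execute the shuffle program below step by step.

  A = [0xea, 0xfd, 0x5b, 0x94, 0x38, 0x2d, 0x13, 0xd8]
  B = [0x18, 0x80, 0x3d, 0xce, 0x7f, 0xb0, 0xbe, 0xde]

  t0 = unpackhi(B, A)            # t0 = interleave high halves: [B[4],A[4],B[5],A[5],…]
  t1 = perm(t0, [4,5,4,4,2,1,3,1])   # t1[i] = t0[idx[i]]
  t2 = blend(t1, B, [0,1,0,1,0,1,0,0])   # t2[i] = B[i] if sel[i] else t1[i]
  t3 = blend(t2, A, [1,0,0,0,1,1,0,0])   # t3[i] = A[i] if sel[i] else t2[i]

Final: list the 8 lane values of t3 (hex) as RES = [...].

RES = [0xea, 0x80, 0xbe, 0xce, 0x38, 0x2d, 0x2d, 0x38]

t0 = [0x7f, 0x38, 0xb0, 0x2d, 0xbe, 0x13, 0xde, 0xd8]
t1 = [0xbe, 0x13, 0xbe, 0xbe, 0xb0, 0x38, 0x2d, 0x38]
t2 = [0xbe, 0x80, 0xbe, 0xce, 0xb0, 0xb0, 0x2d, 0x38]
t3 = [0xea, 0x80, 0xbe, 0xce, 0x38, 0x2d, 0x2d, 0x38]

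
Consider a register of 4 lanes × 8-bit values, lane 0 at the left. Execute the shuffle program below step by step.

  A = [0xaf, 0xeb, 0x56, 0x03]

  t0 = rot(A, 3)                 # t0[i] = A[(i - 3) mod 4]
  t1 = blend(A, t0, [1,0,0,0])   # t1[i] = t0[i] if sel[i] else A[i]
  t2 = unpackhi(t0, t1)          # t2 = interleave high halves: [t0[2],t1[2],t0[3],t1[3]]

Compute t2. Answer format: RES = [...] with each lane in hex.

t0 = [0xeb, 0x56, 0x03, 0xaf]
t1 = [0xeb, 0xeb, 0x56, 0x03]
t2 = [0x03, 0x56, 0xaf, 0x03]

RES = [ 0x03  0x56  0xaf  0x03 ]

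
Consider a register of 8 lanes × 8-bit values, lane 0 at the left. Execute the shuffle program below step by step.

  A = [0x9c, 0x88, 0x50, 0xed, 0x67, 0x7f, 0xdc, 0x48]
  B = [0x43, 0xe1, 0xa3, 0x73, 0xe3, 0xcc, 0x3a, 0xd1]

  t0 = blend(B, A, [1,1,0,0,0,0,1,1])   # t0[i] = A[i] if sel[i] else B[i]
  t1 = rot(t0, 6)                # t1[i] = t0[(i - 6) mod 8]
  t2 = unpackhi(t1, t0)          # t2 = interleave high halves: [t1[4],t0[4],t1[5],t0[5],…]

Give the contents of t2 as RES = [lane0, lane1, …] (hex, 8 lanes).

  t0: 9c 88 a3 73 e3 cc dc 48
  t1: a3 73 e3 cc dc 48 9c 88
  t2: dc e3 48 cc 9c dc 88 48

RES = [ 0xdc  0xe3  0x48  0xcc  0x9c  0xdc  0x88  0x48 ]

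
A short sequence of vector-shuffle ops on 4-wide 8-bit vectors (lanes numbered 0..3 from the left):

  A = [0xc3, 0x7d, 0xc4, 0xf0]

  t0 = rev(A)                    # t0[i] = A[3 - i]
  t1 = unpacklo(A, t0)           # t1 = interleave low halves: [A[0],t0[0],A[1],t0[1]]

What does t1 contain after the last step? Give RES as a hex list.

→ t0 |f0|c4|7d|c3|
→ t1 |c3|f0|7d|c4|

RES = [0xc3, 0xf0, 0x7d, 0xc4]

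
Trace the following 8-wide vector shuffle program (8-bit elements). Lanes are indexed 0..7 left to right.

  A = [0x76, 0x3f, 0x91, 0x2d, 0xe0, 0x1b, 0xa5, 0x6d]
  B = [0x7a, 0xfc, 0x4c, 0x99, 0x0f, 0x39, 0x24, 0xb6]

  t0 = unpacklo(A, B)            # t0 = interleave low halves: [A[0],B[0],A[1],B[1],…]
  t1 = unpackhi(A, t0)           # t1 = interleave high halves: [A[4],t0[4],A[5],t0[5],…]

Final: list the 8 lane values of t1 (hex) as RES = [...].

  t0: 76 7a 3f fc 91 4c 2d 99
  t1: e0 91 1b 4c a5 2d 6d 99

RES = [0xe0, 0x91, 0x1b, 0x4c, 0xa5, 0x2d, 0x6d, 0x99]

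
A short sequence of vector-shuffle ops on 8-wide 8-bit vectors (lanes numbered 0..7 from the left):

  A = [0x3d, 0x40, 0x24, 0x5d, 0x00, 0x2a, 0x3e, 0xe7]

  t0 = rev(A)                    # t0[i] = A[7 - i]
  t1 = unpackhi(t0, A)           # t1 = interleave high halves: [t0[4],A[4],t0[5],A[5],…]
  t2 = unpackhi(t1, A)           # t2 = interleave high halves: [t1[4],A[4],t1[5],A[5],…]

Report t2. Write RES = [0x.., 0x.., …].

→ t0 |e7|3e|2a|00|5d|24|40|3d|
→ t1 |5d|00|24|2a|40|3e|3d|e7|
→ t2 |40|00|3e|2a|3d|3e|e7|e7|

RES = [ 0x40  0x00  0x3e  0x2a  0x3d  0x3e  0xe7  0xe7 ]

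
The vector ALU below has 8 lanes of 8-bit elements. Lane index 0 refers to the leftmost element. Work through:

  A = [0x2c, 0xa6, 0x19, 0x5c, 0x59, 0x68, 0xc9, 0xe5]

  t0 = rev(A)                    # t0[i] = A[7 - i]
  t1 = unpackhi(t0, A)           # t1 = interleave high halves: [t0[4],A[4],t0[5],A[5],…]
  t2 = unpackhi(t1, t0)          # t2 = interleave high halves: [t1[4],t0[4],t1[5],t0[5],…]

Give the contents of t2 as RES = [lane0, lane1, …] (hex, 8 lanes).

RES = [0xa6, 0x5c, 0xc9, 0x19, 0x2c, 0xa6, 0xe5, 0x2c]

→ t0 |e5|c9|68|59|5c|19|a6|2c|
→ t1 |5c|59|19|68|a6|c9|2c|e5|
→ t2 |a6|5c|c9|19|2c|a6|e5|2c|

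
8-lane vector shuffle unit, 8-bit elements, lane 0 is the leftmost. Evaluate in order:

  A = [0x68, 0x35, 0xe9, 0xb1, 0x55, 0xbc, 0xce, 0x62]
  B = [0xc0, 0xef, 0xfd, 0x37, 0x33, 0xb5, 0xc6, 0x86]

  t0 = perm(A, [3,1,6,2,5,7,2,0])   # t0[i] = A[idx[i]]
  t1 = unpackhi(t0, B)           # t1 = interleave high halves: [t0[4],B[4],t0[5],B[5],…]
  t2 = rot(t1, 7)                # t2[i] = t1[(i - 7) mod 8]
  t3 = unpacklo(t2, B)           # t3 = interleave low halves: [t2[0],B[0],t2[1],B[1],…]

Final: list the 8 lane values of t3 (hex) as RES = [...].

  t0: b1 35 ce e9 bc 62 e9 68
  t1: bc 33 62 b5 e9 c6 68 86
  t2: 33 62 b5 e9 c6 68 86 bc
  t3: 33 c0 62 ef b5 fd e9 37

RES = [0x33, 0xc0, 0x62, 0xef, 0xb5, 0xfd, 0xe9, 0x37]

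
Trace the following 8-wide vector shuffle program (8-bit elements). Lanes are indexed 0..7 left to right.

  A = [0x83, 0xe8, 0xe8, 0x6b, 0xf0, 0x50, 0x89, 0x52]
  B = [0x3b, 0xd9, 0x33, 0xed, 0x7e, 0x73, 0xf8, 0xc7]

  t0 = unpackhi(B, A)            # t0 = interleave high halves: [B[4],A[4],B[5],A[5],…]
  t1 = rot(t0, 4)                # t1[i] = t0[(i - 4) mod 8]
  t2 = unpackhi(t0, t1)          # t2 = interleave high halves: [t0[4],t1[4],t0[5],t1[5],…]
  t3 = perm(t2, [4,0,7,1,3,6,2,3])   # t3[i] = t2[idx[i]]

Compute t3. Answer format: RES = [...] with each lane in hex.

t0 = [0x7e, 0xf0, 0x73, 0x50, 0xf8, 0x89, 0xc7, 0x52]
t1 = [0xf8, 0x89, 0xc7, 0x52, 0x7e, 0xf0, 0x73, 0x50]
t2 = [0xf8, 0x7e, 0x89, 0xf0, 0xc7, 0x73, 0x52, 0x50]
t3 = [0xc7, 0xf8, 0x50, 0x7e, 0xf0, 0x52, 0x89, 0xf0]

RES = [0xc7, 0xf8, 0x50, 0x7e, 0xf0, 0x52, 0x89, 0xf0]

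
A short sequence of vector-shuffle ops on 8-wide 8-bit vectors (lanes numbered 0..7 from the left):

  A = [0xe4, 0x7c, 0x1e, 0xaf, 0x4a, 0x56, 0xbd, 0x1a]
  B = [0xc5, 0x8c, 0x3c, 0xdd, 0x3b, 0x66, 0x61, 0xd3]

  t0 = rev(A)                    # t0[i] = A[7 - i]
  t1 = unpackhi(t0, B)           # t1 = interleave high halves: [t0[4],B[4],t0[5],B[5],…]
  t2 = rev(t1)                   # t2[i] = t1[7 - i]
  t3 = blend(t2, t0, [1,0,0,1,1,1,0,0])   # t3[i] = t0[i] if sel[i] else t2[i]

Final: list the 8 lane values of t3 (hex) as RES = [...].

→ t0 |1a|bd|56|4a|af|1e|7c|e4|
→ t1 |af|3b|1e|66|7c|61|e4|d3|
→ t2 |d3|e4|61|7c|66|1e|3b|af|
→ t3 |1a|e4|61|4a|af|1e|3b|af|

RES = [ 0x1a  0xe4  0x61  0x4a  0xaf  0x1e  0x3b  0xaf ]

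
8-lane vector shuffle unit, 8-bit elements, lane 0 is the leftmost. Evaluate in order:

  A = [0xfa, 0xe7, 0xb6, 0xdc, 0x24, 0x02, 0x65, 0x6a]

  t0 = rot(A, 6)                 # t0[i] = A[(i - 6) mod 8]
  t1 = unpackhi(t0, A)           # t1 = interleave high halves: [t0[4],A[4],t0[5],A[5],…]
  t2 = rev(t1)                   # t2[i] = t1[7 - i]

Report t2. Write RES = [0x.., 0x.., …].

RES = [0x6a, 0xe7, 0x65, 0xfa, 0x02, 0x6a, 0x24, 0x65]

t0 = [0xb6, 0xdc, 0x24, 0x02, 0x65, 0x6a, 0xfa, 0xe7]
t1 = [0x65, 0x24, 0x6a, 0x02, 0xfa, 0x65, 0xe7, 0x6a]
t2 = [0x6a, 0xe7, 0x65, 0xfa, 0x02, 0x6a, 0x24, 0x65]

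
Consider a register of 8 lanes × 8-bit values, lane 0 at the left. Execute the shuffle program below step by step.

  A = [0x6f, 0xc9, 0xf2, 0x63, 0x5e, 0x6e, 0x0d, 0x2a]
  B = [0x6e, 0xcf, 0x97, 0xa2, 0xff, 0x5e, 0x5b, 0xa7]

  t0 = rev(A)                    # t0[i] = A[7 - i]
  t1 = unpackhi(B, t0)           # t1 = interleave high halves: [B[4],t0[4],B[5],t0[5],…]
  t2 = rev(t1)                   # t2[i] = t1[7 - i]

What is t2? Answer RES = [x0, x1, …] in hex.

RES = [0x6f, 0xa7, 0xc9, 0x5b, 0xf2, 0x5e, 0x63, 0xff]

  t0: 2a 0d 6e 5e 63 f2 c9 6f
  t1: ff 63 5e f2 5b c9 a7 6f
  t2: 6f a7 c9 5b f2 5e 63 ff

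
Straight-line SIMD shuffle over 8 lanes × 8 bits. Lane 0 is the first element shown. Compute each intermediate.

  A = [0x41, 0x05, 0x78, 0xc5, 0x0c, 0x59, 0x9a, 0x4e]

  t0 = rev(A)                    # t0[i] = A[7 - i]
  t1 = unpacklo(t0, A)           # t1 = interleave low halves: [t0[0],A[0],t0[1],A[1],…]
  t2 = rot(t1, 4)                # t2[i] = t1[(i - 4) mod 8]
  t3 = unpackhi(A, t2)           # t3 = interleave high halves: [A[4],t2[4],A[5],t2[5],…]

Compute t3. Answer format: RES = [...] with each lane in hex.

RES = [ 0x0c  0x4e  0x59  0x41  0x9a  0x9a  0x4e  0x05 ]

→ t0 |4e|9a|59|0c|c5|78|05|41|
→ t1 |4e|41|9a|05|59|78|0c|c5|
→ t2 |59|78|0c|c5|4e|41|9a|05|
→ t3 |0c|4e|59|41|9a|9a|4e|05|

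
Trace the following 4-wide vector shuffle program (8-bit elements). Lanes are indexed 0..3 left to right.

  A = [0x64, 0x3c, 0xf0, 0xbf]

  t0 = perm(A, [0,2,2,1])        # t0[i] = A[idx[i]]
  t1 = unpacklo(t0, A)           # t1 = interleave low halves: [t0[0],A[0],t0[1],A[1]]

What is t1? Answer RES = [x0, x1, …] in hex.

RES = [0x64, 0x64, 0xf0, 0x3c]

→ t0 |64|f0|f0|3c|
→ t1 |64|64|f0|3c|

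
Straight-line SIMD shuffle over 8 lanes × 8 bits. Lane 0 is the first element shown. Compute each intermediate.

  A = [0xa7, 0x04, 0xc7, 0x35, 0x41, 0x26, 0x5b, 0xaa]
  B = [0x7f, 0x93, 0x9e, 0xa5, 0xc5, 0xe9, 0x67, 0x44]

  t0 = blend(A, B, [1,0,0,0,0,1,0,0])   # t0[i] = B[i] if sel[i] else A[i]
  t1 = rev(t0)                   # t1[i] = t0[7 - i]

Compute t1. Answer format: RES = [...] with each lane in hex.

RES = [0xaa, 0x5b, 0xe9, 0x41, 0x35, 0xc7, 0x04, 0x7f]

t0 = [0x7f, 0x04, 0xc7, 0x35, 0x41, 0xe9, 0x5b, 0xaa]
t1 = [0xaa, 0x5b, 0xe9, 0x41, 0x35, 0xc7, 0x04, 0x7f]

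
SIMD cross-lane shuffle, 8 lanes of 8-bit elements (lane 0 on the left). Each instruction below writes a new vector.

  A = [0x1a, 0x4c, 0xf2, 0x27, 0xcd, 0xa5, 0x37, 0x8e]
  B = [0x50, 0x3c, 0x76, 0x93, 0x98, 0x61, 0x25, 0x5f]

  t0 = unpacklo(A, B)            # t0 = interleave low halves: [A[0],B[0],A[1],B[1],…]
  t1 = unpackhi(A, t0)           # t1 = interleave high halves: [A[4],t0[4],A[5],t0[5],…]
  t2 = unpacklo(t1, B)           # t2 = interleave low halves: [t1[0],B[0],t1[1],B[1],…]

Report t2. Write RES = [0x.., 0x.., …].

RES = [0xcd, 0x50, 0xf2, 0x3c, 0xa5, 0x76, 0x76, 0x93]

→ t0 |1a|50|4c|3c|f2|76|27|93|
→ t1 |cd|f2|a5|76|37|27|8e|93|
→ t2 |cd|50|f2|3c|a5|76|76|93|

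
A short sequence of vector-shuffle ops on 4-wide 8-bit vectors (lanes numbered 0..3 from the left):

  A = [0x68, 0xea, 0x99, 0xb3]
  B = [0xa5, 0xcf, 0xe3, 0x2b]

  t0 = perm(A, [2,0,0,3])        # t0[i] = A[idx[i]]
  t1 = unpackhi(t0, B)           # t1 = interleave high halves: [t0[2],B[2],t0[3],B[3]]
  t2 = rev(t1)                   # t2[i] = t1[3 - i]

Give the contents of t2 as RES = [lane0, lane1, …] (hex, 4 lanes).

RES = [0x2b, 0xb3, 0xe3, 0x68]

  t0: 99 68 68 b3
  t1: 68 e3 b3 2b
  t2: 2b b3 e3 68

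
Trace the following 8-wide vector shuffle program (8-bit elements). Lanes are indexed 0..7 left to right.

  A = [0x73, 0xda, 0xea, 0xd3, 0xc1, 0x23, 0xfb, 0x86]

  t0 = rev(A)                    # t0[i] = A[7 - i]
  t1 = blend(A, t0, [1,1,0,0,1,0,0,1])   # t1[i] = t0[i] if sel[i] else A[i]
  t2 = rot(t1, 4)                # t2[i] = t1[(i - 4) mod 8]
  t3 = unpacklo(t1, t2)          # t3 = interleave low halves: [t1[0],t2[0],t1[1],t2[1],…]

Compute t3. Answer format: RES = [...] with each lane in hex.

RES = [0x86, 0xd3, 0xfb, 0x23, 0xea, 0xfb, 0xd3, 0x73]

  t0: 86 fb 23 c1 d3 ea da 73
  t1: 86 fb ea d3 d3 23 fb 73
  t2: d3 23 fb 73 86 fb ea d3
  t3: 86 d3 fb 23 ea fb d3 73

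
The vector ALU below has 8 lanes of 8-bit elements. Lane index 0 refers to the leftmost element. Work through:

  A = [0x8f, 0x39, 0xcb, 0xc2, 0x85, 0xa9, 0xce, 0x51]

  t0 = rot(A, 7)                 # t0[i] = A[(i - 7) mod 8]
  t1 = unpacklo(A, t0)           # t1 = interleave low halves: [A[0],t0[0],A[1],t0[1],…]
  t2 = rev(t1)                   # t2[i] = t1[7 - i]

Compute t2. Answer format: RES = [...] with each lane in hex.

→ t0 |39|cb|c2|85|a9|ce|51|8f|
→ t1 |8f|39|39|cb|cb|c2|c2|85|
→ t2 |85|c2|c2|cb|cb|39|39|8f|

RES = [ 0x85  0xc2  0xc2  0xcb  0xcb  0x39  0x39  0x8f ]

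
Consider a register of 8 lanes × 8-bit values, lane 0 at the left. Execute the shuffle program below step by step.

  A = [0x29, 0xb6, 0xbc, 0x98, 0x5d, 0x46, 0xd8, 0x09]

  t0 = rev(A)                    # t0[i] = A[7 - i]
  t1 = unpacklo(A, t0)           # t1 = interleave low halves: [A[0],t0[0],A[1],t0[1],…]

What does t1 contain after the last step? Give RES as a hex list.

RES = [0x29, 0x09, 0xb6, 0xd8, 0xbc, 0x46, 0x98, 0x5d]

→ t0 |09|d8|46|5d|98|bc|b6|29|
→ t1 |29|09|b6|d8|bc|46|98|5d|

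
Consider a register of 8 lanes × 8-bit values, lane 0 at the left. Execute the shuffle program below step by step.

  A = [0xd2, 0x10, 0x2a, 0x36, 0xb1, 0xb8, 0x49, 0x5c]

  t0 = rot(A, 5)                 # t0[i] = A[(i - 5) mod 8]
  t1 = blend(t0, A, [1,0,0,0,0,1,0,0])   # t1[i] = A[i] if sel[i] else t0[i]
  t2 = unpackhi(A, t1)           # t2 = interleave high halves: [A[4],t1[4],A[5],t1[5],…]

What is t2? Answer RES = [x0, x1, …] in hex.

RES = [ 0xb1  0x5c  0xb8  0xb8  0x49  0x10  0x5c  0x2a ]

t0 = [0x36, 0xb1, 0xb8, 0x49, 0x5c, 0xd2, 0x10, 0x2a]
t1 = [0xd2, 0xb1, 0xb8, 0x49, 0x5c, 0xb8, 0x10, 0x2a]
t2 = [0xb1, 0x5c, 0xb8, 0xb8, 0x49, 0x10, 0x5c, 0x2a]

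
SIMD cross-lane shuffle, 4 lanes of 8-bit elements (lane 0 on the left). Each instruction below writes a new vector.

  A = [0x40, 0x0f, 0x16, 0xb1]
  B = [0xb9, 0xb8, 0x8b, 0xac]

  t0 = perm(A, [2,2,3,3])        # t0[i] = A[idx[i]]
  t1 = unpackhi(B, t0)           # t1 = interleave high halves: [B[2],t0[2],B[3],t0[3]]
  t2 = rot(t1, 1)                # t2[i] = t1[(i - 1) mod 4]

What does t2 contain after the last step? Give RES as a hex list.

→ t0 |16|16|b1|b1|
→ t1 |8b|b1|ac|b1|
→ t2 |b1|8b|b1|ac|

RES = [0xb1, 0x8b, 0xb1, 0xac]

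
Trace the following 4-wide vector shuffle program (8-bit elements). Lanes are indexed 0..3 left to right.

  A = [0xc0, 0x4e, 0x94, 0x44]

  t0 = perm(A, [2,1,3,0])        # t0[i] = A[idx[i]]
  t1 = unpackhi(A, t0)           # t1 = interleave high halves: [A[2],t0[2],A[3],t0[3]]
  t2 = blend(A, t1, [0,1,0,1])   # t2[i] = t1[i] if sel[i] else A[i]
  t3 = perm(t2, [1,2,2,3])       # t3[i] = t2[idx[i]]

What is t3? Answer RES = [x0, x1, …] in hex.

RES = [0x44, 0x94, 0x94, 0xc0]

→ t0 |94|4e|44|c0|
→ t1 |94|44|44|c0|
→ t2 |c0|44|94|c0|
→ t3 |44|94|94|c0|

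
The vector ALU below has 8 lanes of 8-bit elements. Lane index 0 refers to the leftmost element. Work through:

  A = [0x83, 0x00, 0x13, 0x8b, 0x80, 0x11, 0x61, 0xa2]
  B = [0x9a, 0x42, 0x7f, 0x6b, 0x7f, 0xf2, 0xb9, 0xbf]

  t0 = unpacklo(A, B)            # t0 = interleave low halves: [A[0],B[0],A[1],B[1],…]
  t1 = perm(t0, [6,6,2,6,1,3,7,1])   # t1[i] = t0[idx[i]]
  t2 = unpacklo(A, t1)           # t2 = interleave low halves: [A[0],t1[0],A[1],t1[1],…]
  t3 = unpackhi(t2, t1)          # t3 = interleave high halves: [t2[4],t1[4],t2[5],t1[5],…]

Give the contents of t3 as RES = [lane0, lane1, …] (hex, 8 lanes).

RES = [ 0x13  0x9a  0x00  0x42  0x8b  0x6b  0x8b  0x9a ]

→ t0 |83|9a|00|42|13|7f|8b|6b|
→ t1 |8b|8b|00|8b|9a|42|6b|9a|
→ t2 |83|8b|00|8b|13|00|8b|8b|
→ t3 |13|9a|00|42|8b|6b|8b|9a|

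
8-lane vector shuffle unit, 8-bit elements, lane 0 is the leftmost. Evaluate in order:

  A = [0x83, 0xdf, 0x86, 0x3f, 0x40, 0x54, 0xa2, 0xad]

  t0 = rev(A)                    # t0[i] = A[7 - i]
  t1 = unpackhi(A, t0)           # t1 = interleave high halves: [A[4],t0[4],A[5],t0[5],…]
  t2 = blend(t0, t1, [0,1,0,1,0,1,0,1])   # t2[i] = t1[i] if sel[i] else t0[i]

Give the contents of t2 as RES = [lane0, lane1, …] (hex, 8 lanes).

RES = [ 0xad  0x3f  0x54  0x86  0x3f  0xdf  0xdf  0x83 ]

  t0: ad a2 54 40 3f 86 df 83
  t1: 40 3f 54 86 a2 df ad 83
  t2: ad 3f 54 86 3f df df 83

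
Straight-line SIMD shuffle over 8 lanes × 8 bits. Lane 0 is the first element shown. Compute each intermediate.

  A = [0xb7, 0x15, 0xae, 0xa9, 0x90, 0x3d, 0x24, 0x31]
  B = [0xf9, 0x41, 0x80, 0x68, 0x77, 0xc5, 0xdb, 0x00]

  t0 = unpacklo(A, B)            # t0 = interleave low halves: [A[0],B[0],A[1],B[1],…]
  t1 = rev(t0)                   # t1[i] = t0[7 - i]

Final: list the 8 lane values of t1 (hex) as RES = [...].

t0 = [0xb7, 0xf9, 0x15, 0x41, 0xae, 0x80, 0xa9, 0x68]
t1 = [0x68, 0xa9, 0x80, 0xae, 0x41, 0x15, 0xf9, 0xb7]

RES = [ 0x68  0xa9  0x80  0xae  0x41  0x15  0xf9  0xb7 ]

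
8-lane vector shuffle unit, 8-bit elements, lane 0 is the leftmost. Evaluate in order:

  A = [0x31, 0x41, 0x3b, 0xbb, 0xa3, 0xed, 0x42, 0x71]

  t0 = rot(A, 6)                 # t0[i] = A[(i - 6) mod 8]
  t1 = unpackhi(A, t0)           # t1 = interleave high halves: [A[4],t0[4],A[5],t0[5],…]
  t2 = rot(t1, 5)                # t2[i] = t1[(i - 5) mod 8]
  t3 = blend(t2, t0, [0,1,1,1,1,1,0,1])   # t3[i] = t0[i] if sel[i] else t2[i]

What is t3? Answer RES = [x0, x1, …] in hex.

RES = [0x71, 0xbb, 0xa3, 0xed, 0x42, 0x71, 0x42, 0x41]

  t0: 3b bb a3 ed 42 71 31 41
  t1: a3 42 ed 71 42 31 71 41
  t2: 71 42 31 71 41 a3 42 ed
  t3: 71 bb a3 ed 42 71 42 41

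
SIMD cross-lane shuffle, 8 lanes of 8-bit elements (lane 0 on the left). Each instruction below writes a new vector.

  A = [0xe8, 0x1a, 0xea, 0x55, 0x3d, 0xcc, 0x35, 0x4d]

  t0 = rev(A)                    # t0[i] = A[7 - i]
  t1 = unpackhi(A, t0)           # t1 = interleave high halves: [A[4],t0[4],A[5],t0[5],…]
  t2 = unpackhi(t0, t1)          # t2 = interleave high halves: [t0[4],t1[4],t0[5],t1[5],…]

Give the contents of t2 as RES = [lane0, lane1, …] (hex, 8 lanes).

→ t0 |4d|35|cc|3d|55|ea|1a|e8|
→ t1 |3d|55|cc|ea|35|1a|4d|e8|
→ t2 |55|35|ea|1a|1a|4d|e8|e8|

RES = [0x55, 0x35, 0xea, 0x1a, 0x1a, 0x4d, 0xe8, 0xe8]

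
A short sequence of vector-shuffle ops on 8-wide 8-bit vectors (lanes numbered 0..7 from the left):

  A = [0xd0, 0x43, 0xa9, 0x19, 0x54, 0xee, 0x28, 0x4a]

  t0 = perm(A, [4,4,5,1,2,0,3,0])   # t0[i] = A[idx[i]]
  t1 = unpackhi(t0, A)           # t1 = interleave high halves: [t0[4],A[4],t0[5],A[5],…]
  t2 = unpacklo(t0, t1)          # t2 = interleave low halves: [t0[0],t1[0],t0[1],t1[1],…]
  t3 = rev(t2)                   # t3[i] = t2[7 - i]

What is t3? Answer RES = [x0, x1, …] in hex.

RES = [ 0xee  0x43  0xd0  0xee  0x54  0x54  0xa9  0x54 ]

t0 = [0x54, 0x54, 0xee, 0x43, 0xa9, 0xd0, 0x19, 0xd0]
t1 = [0xa9, 0x54, 0xd0, 0xee, 0x19, 0x28, 0xd0, 0x4a]
t2 = [0x54, 0xa9, 0x54, 0x54, 0xee, 0xd0, 0x43, 0xee]
t3 = [0xee, 0x43, 0xd0, 0xee, 0x54, 0x54, 0xa9, 0x54]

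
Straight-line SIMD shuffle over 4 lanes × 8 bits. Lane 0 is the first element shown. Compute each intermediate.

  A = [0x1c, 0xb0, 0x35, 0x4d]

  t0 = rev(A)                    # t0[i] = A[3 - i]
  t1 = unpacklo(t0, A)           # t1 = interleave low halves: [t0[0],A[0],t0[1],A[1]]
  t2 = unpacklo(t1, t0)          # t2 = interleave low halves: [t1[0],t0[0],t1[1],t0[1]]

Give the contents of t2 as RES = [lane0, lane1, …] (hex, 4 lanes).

→ t0 |4d|35|b0|1c|
→ t1 |4d|1c|35|b0|
→ t2 |4d|4d|1c|35|

RES = [ 0x4d  0x4d  0x1c  0x35 ]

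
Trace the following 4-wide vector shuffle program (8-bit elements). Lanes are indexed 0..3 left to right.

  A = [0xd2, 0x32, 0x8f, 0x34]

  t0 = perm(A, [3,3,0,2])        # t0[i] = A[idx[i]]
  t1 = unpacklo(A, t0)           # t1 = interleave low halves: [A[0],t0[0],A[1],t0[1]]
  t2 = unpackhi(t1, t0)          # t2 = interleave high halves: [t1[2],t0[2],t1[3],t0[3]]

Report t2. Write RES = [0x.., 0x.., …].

RES = [0x32, 0xd2, 0x34, 0x8f]

t0 = [0x34, 0x34, 0xd2, 0x8f]
t1 = [0xd2, 0x34, 0x32, 0x34]
t2 = [0x32, 0xd2, 0x34, 0x8f]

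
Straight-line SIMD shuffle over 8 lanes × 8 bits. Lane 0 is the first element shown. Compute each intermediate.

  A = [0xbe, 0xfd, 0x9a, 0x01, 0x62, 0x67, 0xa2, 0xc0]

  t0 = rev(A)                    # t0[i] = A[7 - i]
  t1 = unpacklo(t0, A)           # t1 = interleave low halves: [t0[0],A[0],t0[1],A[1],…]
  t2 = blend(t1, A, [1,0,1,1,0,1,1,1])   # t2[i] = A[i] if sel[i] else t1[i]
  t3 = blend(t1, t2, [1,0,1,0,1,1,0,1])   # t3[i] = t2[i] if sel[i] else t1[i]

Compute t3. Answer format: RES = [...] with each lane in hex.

  t0: c0 a2 67 62 01 9a fd be
  t1: c0 be a2 fd 67 9a 62 01
  t2: be be 9a 01 67 67 a2 c0
  t3: be be 9a fd 67 67 62 c0

RES = [ 0xbe  0xbe  0x9a  0xfd  0x67  0x67  0x62  0xc0 ]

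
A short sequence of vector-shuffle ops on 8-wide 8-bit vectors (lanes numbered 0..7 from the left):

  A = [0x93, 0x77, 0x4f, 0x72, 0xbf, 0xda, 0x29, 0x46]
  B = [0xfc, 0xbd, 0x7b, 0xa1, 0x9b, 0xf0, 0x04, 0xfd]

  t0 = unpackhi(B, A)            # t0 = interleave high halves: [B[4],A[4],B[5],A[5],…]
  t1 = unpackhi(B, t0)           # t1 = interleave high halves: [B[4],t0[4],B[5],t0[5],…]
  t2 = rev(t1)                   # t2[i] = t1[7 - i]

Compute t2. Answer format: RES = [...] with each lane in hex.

RES = [ 0x46  0xfd  0xfd  0x04  0x29  0xf0  0x04  0x9b ]

t0 = [0x9b, 0xbf, 0xf0, 0xda, 0x04, 0x29, 0xfd, 0x46]
t1 = [0x9b, 0x04, 0xf0, 0x29, 0x04, 0xfd, 0xfd, 0x46]
t2 = [0x46, 0xfd, 0xfd, 0x04, 0x29, 0xf0, 0x04, 0x9b]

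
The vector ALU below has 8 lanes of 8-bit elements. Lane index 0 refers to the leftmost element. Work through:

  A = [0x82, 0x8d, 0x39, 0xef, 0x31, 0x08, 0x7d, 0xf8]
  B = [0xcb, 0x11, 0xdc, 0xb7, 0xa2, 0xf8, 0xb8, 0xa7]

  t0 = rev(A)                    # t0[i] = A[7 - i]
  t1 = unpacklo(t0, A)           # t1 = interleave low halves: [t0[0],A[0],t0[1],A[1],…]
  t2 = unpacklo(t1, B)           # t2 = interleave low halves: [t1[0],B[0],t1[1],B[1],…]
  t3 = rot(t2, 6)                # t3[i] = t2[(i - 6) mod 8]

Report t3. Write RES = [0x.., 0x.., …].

t0 = [0xf8, 0x7d, 0x08, 0x31, 0xef, 0x39, 0x8d, 0x82]
t1 = [0xf8, 0x82, 0x7d, 0x8d, 0x08, 0x39, 0x31, 0xef]
t2 = [0xf8, 0xcb, 0x82, 0x11, 0x7d, 0xdc, 0x8d, 0xb7]
t3 = [0x82, 0x11, 0x7d, 0xdc, 0x8d, 0xb7, 0xf8, 0xcb]

RES = [0x82, 0x11, 0x7d, 0xdc, 0x8d, 0xb7, 0xf8, 0xcb]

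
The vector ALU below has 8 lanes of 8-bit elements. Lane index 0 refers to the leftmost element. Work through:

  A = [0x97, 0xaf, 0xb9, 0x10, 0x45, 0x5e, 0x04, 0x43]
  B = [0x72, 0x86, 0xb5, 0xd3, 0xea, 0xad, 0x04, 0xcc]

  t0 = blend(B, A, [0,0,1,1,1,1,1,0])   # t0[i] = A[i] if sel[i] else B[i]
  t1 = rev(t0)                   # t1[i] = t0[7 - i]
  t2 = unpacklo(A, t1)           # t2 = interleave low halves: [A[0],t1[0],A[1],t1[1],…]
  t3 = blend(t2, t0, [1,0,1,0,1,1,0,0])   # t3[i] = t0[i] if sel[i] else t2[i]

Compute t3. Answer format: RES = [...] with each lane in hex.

RES = [0x72, 0xcc, 0xb9, 0x04, 0x45, 0x5e, 0x10, 0x45]

  t0: 72 86 b9 10 45 5e 04 cc
  t1: cc 04 5e 45 10 b9 86 72
  t2: 97 cc af 04 b9 5e 10 45
  t3: 72 cc b9 04 45 5e 10 45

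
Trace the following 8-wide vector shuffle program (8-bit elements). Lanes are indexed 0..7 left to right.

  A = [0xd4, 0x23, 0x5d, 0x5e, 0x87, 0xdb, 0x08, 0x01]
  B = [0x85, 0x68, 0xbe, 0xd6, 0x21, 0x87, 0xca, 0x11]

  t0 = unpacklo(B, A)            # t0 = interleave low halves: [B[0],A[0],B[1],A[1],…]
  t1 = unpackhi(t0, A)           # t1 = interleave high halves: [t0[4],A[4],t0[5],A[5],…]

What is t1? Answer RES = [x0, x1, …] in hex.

t0 = [0x85, 0xd4, 0x68, 0x23, 0xbe, 0x5d, 0xd6, 0x5e]
t1 = [0xbe, 0x87, 0x5d, 0xdb, 0xd6, 0x08, 0x5e, 0x01]

RES = [0xbe, 0x87, 0x5d, 0xdb, 0xd6, 0x08, 0x5e, 0x01]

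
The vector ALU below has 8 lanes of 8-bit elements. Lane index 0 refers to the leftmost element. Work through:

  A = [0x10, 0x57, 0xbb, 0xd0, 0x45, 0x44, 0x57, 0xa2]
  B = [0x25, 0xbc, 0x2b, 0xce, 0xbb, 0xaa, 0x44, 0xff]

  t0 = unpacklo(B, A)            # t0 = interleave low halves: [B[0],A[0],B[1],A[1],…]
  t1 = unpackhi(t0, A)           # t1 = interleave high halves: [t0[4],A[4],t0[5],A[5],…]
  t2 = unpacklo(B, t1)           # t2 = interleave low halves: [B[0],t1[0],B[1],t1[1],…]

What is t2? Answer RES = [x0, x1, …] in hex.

RES = [0x25, 0x2b, 0xbc, 0x45, 0x2b, 0xbb, 0xce, 0x44]

→ t0 |25|10|bc|57|2b|bb|ce|d0|
→ t1 |2b|45|bb|44|ce|57|d0|a2|
→ t2 |25|2b|bc|45|2b|bb|ce|44|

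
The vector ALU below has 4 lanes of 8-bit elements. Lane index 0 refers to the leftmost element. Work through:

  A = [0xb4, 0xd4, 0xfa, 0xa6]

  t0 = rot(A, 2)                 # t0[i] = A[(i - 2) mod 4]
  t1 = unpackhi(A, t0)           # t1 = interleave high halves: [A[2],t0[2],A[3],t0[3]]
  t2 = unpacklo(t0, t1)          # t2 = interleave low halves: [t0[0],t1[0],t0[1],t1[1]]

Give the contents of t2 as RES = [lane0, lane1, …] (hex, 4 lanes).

  t0: fa a6 b4 d4
  t1: fa b4 a6 d4
  t2: fa fa a6 b4

RES = [ 0xfa  0xfa  0xa6  0xb4 ]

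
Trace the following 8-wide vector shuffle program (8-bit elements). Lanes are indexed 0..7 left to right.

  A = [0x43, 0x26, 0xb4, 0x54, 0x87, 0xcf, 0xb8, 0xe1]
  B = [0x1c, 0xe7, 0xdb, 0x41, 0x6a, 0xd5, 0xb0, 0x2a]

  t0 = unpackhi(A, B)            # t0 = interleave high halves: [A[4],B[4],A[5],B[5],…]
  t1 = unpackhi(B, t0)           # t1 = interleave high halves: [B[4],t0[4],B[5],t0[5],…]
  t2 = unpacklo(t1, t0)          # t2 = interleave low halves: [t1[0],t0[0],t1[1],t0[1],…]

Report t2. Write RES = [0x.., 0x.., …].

RES = [0x6a, 0x87, 0xb8, 0x6a, 0xd5, 0xcf, 0xb0, 0xd5]

t0 = [0x87, 0x6a, 0xcf, 0xd5, 0xb8, 0xb0, 0xe1, 0x2a]
t1 = [0x6a, 0xb8, 0xd5, 0xb0, 0xb0, 0xe1, 0x2a, 0x2a]
t2 = [0x6a, 0x87, 0xb8, 0x6a, 0xd5, 0xcf, 0xb0, 0xd5]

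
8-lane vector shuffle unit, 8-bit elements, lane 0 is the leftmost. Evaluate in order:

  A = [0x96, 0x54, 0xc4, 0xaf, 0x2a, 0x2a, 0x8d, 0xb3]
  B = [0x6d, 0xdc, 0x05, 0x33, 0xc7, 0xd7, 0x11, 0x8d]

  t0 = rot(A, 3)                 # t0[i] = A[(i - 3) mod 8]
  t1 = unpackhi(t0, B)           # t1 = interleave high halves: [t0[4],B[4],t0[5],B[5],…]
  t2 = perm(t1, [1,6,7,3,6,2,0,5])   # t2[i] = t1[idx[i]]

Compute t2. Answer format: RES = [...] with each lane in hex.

RES = [ 0xc7  0x2a  0x8d  0xd7  0x2a  0xc4  0x54  0x11 ]

t0 = [0x2a, 0x8d, 0xb3, 0x96, 0x54, 0xc4, 0xaf, 0x2a]
t1 = [0x54, 0xc7, 0xc4, 0xd7, 0xaf, 0x11, 0x2a, 0x8d]
t2 = [0xc7, 0x2a, 0x8d, 0xd7, 0x2a, 0xc4, 0x54, 0x11]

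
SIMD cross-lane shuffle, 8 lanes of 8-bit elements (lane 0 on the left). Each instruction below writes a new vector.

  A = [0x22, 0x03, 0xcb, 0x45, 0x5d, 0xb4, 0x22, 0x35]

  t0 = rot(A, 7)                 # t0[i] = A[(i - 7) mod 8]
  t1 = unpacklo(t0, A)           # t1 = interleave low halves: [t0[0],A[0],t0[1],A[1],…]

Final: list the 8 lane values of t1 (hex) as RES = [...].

→ t0 |03|cb|45|5d|b4|22|35|22|
→ t1 |03|22|cb|03|45|cb|5d|45|

RES = [0x03, 0x22, 0xcb, 0x03, 0x45, 0xcb, 0x5d, 0x45]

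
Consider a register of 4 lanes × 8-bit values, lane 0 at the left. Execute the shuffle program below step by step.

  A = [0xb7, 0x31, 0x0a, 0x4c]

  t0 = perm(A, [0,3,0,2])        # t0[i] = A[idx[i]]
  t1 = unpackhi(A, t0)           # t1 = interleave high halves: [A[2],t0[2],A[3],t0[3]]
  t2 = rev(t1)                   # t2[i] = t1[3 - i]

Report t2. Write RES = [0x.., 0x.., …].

  t0: b7 4c b7 0a
  t1: 0a b7 4c 0a
  t2: 0a 4c b7 0a

RES = [0x0a, 0x4c, 0xb7, 0x0a]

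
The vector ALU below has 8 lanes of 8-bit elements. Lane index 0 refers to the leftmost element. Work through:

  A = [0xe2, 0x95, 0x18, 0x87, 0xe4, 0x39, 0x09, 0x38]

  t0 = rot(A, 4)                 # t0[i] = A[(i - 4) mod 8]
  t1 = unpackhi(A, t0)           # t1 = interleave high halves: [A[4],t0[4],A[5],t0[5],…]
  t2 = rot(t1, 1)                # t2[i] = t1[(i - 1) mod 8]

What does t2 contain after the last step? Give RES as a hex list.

RES = [ 0x87  0xe4  0xe2  0x39  0x95  0x09  0x18  0x38 ]

  t0: e4 39 09 38 e2 95 18 87
  t1: e4 e2 39 95 09 18 38 87
  t2: 87 e4 e2 39 95 09 18 38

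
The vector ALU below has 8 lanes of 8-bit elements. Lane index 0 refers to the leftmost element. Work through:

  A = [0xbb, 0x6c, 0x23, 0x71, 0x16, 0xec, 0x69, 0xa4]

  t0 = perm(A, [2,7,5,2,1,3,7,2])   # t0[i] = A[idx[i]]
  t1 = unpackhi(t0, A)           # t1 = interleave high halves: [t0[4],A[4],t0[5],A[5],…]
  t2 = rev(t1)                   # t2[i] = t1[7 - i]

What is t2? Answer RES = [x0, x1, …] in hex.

RES = [0xa4, 0x23, 0x69, 0xa4, 0xec, 0x71, 0x16, 0x6c]

  t0: 23 a4 ec 23 6c 71 a4 23
  t1: 6c 16 71 ec a4 69 23 a4
  t2: a4 23 69 a4 ec 71 16 6c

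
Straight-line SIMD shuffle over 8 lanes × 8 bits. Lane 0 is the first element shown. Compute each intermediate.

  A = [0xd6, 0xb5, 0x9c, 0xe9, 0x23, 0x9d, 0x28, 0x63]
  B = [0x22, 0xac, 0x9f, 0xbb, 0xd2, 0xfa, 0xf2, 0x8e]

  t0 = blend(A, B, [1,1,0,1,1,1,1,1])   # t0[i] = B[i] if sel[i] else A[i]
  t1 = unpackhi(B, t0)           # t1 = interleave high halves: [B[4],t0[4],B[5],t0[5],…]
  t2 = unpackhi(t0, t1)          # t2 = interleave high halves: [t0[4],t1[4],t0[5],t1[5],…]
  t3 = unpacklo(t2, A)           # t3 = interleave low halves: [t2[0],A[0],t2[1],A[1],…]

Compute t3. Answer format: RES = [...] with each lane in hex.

  t0: 22 ac 9c bb d2 fa f2 8e
  t1: d2 d2 fa fa f2 f2 8e 8e
  t2: d2 f2 fa f2 f2 8e 8e 8e
  t3: d2 d6 f2 b5 fa 9c f2 e9

RES = [0xd2, 0xd6, 0xf2, 0xb5, 0xfa, 0x9c, 0xf2, 0xe9]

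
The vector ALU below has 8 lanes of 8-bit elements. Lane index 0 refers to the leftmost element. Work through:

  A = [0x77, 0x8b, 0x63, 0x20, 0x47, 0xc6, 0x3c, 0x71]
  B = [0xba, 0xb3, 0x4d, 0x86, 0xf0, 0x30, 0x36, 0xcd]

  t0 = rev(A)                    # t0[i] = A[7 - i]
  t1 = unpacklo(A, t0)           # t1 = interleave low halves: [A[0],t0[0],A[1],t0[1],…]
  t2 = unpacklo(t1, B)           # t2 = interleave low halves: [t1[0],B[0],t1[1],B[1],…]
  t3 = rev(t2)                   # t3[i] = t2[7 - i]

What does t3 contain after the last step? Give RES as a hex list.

t0 = [0x71, 0x3c, 0xc6, 0x47, 0x20, 0x63, 0x8b, 0x77]
t1 = [0x77, 0x71, 0x8b, 0x3c, 0x63, 0xc6, 0x20, 0x47]
t2 = [0x77, 0xba, 0x71, 0xb3, 0x8b, 0x4d, 0x3c, 0x86]
t3 = [0x86, 0x3c, 0x4d, 0x8b, 0xb3, 0x71, 0xba, 0x77]

RES = [0x86, 0x3c, 0x4d, 0x8b, 0xb3, 0x71, 0xba, 0x77]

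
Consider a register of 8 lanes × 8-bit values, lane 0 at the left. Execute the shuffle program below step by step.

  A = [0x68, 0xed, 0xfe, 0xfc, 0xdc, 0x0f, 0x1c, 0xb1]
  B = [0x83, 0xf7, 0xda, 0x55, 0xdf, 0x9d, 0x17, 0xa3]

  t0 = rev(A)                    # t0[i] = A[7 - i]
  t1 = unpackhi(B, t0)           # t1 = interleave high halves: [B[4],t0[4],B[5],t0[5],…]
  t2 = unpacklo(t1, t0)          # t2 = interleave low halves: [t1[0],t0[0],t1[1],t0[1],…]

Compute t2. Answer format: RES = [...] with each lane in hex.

RES = [0xdf, 0xb1, 0xfc, 0x1c, 0x9d, 0x0f, 0xfe, 0xdc]

t0 = [0xb1, 0x1c, 0x0f, 0xdc, 0xfc, 0xfe, 0xed, 0x68]
t1 = [0xdf, 0xfc, 0x9d, 0xfe, 0x17, 0xed, 0xa3, 0x68]
t2 = [0xdf, 0xb1, 0xfc, 0x1c, 0x9d, 0x0f, 0xfe, 0xdc]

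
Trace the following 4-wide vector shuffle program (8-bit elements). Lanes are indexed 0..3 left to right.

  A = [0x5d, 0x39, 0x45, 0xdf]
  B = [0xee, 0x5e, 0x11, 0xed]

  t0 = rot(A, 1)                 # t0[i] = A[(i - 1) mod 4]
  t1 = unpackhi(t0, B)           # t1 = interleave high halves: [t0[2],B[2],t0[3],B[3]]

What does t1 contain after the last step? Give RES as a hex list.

t0 = [0xdf, 0x5d, 0x39, 0x45]
t1 = [0x39, 0x11, 0x45, 0xed]

RES = [0x39, 0x11, 0x45, 0xed]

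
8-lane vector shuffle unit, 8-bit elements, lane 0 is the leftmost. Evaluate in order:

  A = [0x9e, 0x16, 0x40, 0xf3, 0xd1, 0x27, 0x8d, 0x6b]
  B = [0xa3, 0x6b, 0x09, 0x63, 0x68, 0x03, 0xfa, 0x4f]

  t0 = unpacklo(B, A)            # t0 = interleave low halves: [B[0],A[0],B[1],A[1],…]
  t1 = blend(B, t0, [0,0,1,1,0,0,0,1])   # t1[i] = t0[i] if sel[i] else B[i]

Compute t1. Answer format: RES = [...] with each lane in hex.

RES = [ 0xa3  0x6b  0x6b  0x16  0x68  0x03  0xfa  0xf3 ]

  t0: a3 9e 6b 16 09 40 63 f3
  t1: a3 6b 6b 16 68 03 fa f3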